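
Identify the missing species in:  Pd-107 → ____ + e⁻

Ag-107

Conserve mass number: 107 = A + 0, so A = 107.
Conserve atomic number: 46 = Z − 1, so Z = 47.
Z = 47 is silver, so the species is Ag-107.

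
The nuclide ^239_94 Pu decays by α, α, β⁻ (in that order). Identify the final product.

Pa-231

Start: (A, Z) = (239, 94).
After α: (235, 92).
After α: (231, 90).
After β⁻: (231, 91).
Z = 91 is protactinium.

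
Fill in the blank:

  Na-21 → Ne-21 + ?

Conserve mass number: 21 = 21 + A, so A = 0.
Conserve atomic number: 11 = 10 + Z, so Z = 1.
A = 0 and Z = 1 is e⁺ — a positron.

positron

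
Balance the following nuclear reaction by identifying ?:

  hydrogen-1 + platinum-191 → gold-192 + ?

Conserve mass number: 1 + 191 = 192 + A, so A = 0.
Conserve atomic number: 1 + 78 = 79 + Z, so Z = 0.
A = 0 and Z = 0 is γ — a gamma ray.

gamma ray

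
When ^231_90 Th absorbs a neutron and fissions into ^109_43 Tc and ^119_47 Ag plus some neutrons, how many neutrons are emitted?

4

Conserve mass number: 232 = 109 + 119 + k, so k = 232 − 228 = 4.
Check atomic number: 90 = 43 + 47 + 0 = 90. ✓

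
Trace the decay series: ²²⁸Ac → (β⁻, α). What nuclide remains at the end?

Ra-224

Start: (A, Z) = (228, 89).
After β⁻: (228, 90).
After α: (224, 88).
Z = 88 is radium.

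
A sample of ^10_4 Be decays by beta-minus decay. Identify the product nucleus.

Beta-minus decay: mass number changes by +0, atomic number by +1.
A: 10 = 10; Z: 4 + 1 = 5.
Z = 5 is boron, so the daughter is ^10_5 B.

B-10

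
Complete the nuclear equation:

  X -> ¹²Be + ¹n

Be-13

Conserve mass number: A = 12 + 1, so A = 13.
Conserve atomic number: Z = 4 + 0, so Z = 4.
Z = 4 is beryllium, so the species is ¹³Be.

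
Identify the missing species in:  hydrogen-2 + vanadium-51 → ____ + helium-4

Conserve mass number: 2 + 51 = A + 4, so A = 49.
Conserve atomic number: 1 + 23 = Z + 2, so Z = 22.
Z = 22 is titanium, so the species is titanium-49.

Ti-49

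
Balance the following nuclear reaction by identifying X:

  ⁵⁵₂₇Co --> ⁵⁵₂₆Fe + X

Conserve mass number: 55 = 55 + A, so A = 0.
Conserve atomic number: 27 = 26 + Z, so Z = 1.
A = 0 and Z = 1 is ⁰₁e — a positron.

positron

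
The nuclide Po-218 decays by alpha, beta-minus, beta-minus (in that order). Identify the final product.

Start: (A, Z) = (218, 84).
After α: (214, 82).
After β⁻: (214, 83).
After β⁻: (214, 84).
Z = 84 is polonium.

Po-214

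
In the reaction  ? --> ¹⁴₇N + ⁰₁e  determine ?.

O-14

Conserve mass number: A = 14 + 0, so A = 14.
Conserve atomic number: Z = 7 + 1, so Z = 8.
Z = 8 is oxygen, so the species is ¹⁴₈O.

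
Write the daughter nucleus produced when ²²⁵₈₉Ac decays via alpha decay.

Alpha decay: mass number changes by -4, atomic number by -2.
A: 225 − 4 = 221; Z: 89 − 2 = 87.
Z = 87 is francium, so the daughter is ²²¹₈₇Fr.

Fr-221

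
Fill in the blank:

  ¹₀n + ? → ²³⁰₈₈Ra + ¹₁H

Conserve mass number: 1 + A = 230 + 1, so A = 230.
Conserve atomic number: 0 + Z = 88 + 1, so Z = 89.
Z = 89 is actinium, so the species is ²³⁰₈₉Ac.

Ac-230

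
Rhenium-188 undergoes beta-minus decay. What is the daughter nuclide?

Beta-minus decay: mass number changes by +0, atomic number by +1.
A: 188 = 188; Z: 75 + 1 = 76.
Z = 76 is osmium, so the daughter is osmium-188.

Os-188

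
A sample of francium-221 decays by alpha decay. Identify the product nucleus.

At-217

Alpha decay: mass number changes by -4, atomic number by -2.
A: 221 − 4 = 217; Z: 87 − 2 = 85.
Z = 85 is astatine, so the daughter is astatine-217.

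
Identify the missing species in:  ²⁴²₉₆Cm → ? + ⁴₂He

Pu-238

Conserve mass number: 242 = A + 4, so A = 238.
Conserve atomic number: 96 = Z + 2, so Z = 94.
Z = 94 is plutonium, so the species is ²³⁸₉₄Pu.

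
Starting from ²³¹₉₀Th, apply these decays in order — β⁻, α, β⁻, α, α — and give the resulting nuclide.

Rn-219

Start: (A, Z) = (231, 90).
After β⁻: (231, 91).
After α: (227, 89).
After β⁻: (227, 90).
After α: (223, 88).
After α: (219, 86).
Z = 86 is radon.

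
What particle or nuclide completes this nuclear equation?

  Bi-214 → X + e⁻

Po-214

Conserve mass number: 214 = A + 0, so A = 214.
Conserve atomic number: 83 = Z − 1, so Z = 84.
Z = 84 is polonium, so the species is Po-214.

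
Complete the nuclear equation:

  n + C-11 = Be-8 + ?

alpha particle

Conserve mass number: 1 + 11 = 8 + A, so A = 4.
Conserve atomic number: 0 + 6 = 4 + Z, so Z = 2.
A = 4 and Z = 2 is He-4 — an alpha particle.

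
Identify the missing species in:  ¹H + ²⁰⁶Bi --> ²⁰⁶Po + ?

neutron

Conserve mass number: 1 + 206 = 206 + A, so A = 1.
Conserve atomic number: 1 + 83 = 84 + Z, so Z = 0.
A = 1 and Z = 0 is ¹n — a neutron.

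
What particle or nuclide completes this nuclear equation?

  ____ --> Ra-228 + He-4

Conserve mass number: A = 228 + 4, so A = 232.
Conserve atomic number: Z = 88 + 2, so Z = 90.
Z = 90 is thorium, so the species is Th-232.

Th-232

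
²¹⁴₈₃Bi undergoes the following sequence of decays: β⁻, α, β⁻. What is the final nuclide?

Bi-210

Start: (A, Z) = (214, 83).
After β⁻: (214, 84).
After α: (210, 82).
After β⁻: (210, 83).
Z = 83 is bismuth.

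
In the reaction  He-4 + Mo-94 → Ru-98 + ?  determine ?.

gamma ray

Conserve mass number: 4 + 94 = 98 + A, so A = 0.
Conserve atomic number: 2 + 42 = 44 + Z, so Z = 0.
A = 0 and Z = 0 is γ — a gamma ray.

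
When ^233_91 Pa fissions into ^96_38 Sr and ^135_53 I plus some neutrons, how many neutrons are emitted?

2

Conserve mass number: 233 = 96 + 135 + k, so k = 233 − 231 = 2.
Check atomic number: 91 = 38 + 53 + 0 = 91. ✓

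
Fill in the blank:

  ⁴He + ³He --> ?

Conserve mass number: 4 + 3 = A, so A = 7.
Conserve atomic number: 2 + 2 = Z, so Z = 4.
Z = 4 is beryllium, so the species is ⁷Be.

Be-7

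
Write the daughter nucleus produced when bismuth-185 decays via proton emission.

Pb-184

Proton emission: mass number changes by -1, atomic number by -1.
A: 185 − 1 = 184; Z: 83 − 1 = 82.
Z = 82 is lead, so the daughter is lead-184.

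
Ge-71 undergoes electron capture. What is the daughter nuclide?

Ga-71

Electron capture: mass number changes by +0, atomic number by -1.
A: 71 = 71; Z: 32 − 1 = 31.
Z = 31 is gallium, so the daughter is Ga-71.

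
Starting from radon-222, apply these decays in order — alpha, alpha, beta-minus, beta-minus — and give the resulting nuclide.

Po-214

Start: (A, Z) = (222, 86).
After α: (218, 84).
After α: (214, 82).
After β⁻: (214, 83).
After β⁻: (214, 84).
Z = 84 is polonium.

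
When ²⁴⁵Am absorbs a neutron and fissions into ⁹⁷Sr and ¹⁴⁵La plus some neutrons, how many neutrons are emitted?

4

Conserve mass number: 246 = 97 + 145 + k, so k = 246 − 242 = 4.
Check atomic number: 95 = 38 + 57 + 0 = 95. ✓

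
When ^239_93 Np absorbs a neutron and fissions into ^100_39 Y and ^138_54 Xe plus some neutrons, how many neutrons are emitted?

2

Conserve mass number: 240 = 100 + 138 + k, so k = 240 − 238 = 2.
Check atomic number: 93 = 39 + 54 + 0 = 93. ✓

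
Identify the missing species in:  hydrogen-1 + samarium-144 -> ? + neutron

Conserve mass number: 1 + 144 = A + 1, so A = 144.
Conserve atomic number: 1 + 62 = Z + 0, so Z = 63.
Z = 63 is europium, so the species is europium-144.

Eu-144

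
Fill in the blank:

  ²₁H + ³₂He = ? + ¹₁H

He-4

Conserve mass number: 2 + 3 = A + 1, so A = 4.
Conserve atomic number: 1 + 2 = Z + 1, so Z = 2.
A = 4 and Z = 2 is ⁴₂He — an alpha particle.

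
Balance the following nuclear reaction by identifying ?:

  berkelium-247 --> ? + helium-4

Am-243

Conserve mass number: 247 = A + 4, so A = 243.
Conserve atomic number: 97 = Z + 2, so Z = 95.
Z = 95 is americium, so the species is americium-243.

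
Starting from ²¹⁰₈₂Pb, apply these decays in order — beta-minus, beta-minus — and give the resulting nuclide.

Start: (A, Z) = (210, 82).
After β⁻: (210, 83).
After β⁻: (210, 84).
Z = 84 is polonium.

Po-210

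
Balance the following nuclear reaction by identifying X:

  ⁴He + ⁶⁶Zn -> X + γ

Conserve mass number: 4 + 66 = A + 0, so A = 70.
Conserve atomic number: 2 + 30 = Z + 0, so Z = 32.
Z = 32 is germanium, so the species is ⁷⁰Ge.

Ge-70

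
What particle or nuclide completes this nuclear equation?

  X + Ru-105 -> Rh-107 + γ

deuteron

Conserve mass number: A + 105 = 107 + 0, so A = 2.
Conserve atomic number: Z + 44 = 45 + 0, so Z = 1.
A = 2 and Z = 1 is H-2 — a deuteron.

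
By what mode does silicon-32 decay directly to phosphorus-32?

ΔA = 32 − 32 = 0; ΔZ = 15 − 14 = +1.
A is unchanged and Z rises by 1 — a neutron has become a proton (β⁻ decay).

beta-minus decay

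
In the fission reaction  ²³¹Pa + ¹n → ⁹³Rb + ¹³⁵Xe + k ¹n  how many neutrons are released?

4

Conserve mass number: 232 = 93 + 135 + k, so k = 232 − 228 = 4.
Check atomic number: 91 = 37 + 54 + 0 = 91. ✓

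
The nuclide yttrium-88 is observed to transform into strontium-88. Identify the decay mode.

beta-plus decay or electron capture

ΔA = 88 − 88 = 0; ΔZ = 38 − 39 = -1.
A is unchanged and Z drops by 1 — a proton has become a neutron (β⁺ emission or electron capture).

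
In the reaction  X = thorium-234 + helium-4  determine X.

U-238

Conserve mass number: A = 234 + 4, so A = 238.
Conserve atomic number: Z = 90 + 2, so Z = 92.
Z = 92 is uranium, so the species is uranium-238.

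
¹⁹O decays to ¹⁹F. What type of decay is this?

ΔA = 19 − 19 = 0; ΔZ = 9 − 8 = +1.
A is unchanged and Z rises by 1 — a neutron has become a proton (β⁻ decay).

beta-minus decay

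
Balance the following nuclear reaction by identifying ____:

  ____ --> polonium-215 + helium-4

Rn-219

Conserve mass number: A = 215 + 4, so A = 219.
Conserve atomic number: Z = 84 + 2, so Z = 86.
Z = 86 is radon, so the species is radon-219.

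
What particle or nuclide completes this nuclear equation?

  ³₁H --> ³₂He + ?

beta-minus particle

Conserve mass number: 3 = 3 + A, so A = 0.
Conserve atomic number: 1 = 2 + Z, so Z = -1.
A = 0 and Z = -1 is ⁰₋₁e — a beta-minus particle.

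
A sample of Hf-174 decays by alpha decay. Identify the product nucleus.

Alpha decay: mass number changes by -4, atomic number by -2.
A: 174 − 4 = 170; Z: 72 − 2 = 70.
Z = 70 is ytterbium, so the daughter is Yb-170.

Yb-170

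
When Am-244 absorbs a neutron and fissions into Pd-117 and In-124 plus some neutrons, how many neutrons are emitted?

Conserve mass number: 245 = 117 + 124 + k, so k = 245 − 241 = 4.
Check atomic number: 95 = 46 + 49 + 0 = 95. ✓

4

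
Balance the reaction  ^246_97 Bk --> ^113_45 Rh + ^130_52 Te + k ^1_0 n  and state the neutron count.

3

Conserve mass number: 246 = 113 + 130 + k, so k = 246 − 243 = 3.
Check atomic number: 97 = 45 + 52 + 0 = 97. ✓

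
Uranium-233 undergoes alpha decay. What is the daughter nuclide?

Alpha decay: mass number changes by -4, atomic number by -2.
A: 233 − 4 = 229; Z: 92 − 2 = 90.
Z = 90 is thorium, so the daughter is thorium-229.

Th-229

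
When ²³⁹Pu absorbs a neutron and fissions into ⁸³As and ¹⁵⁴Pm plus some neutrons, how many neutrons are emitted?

Conserve mass number: 240 = 83 + 154 + k, so k = 240 − 237 = 3.
Check atomic number: 94 = 33 + 61 + 0 = 94. ✓

3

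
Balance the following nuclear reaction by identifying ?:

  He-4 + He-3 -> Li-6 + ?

Conserve mass number: 4 + 3 = 6 + A, so A = 1.
Conserve atomic number: 2 + 2 = 3 + Z, so Z = 1.
A = 1 and Z = 1 is H-1 — a proton.

proton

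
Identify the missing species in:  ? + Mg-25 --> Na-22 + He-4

Conserve mass number: A + 25 = 22 + 4, so A = 1.
Conserve atomic number: Z + 12 = 11 + 2, so Z = 1.
A = 1 and Z = 1 is H-1 — a proton.

proton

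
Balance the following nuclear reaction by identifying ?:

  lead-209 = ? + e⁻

Bi-209

Conserve mass number: 209 = A + 0, so A = 209.
Conserve atomic number: 82 = Z − 1, so Z = 83.
Z = 83 is bismuth, so the species is bismuth-209.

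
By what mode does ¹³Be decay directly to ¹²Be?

ΔA = 12 − 13 = -1; ΔZ = 4 − 4 = +0.
A drops by 1 with Z unchanged — a neutron was emitted.

neutron emission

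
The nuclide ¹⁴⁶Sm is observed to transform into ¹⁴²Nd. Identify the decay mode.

alpha decay

ΔA = 142 − 146 = -4; ΔZ = 60 − 62 = -2.
A drops by 4 and Z drops by 2 — the signature of alpha emission.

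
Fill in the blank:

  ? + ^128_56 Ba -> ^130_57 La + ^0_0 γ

deuteron

Conserve mass number: A + 128 = 130 + 0, so A = 2.
Conserve atomic number: Z + 56 = 57 + 0, so Z = 1.
A = 2 and Z = 1 is ^2_1 H — a deuteron.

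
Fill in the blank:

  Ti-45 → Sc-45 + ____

Conserve mass number: 45 = 45 + A, so A = 0.
Conserve atomic number: 22 = 21 + Z, so Z = 1.
A = 0 and Z = 1 is e⁺ — a positron.

positron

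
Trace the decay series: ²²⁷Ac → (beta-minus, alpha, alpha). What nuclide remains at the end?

Start: (A, Z) = (227, 89).
After β⁻: (227, 90).
After α: (223, 88).
After α: (219, 86).
Z = 86 is radon.

Rn-219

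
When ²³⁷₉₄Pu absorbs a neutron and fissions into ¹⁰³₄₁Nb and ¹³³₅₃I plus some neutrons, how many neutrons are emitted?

2

Conserve mass number: 238 = 103 + 133 + k, so k = 238 − 236 = 2.
Check atomic number: 94 = 41 + 53 + 0 = 94. ✓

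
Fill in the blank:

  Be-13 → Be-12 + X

neutron

Conserve mass number: 13 = 12 + A, so A = 1.
Conserve atomic number: 4 = 4 + Z, so Z = 0.
A = 1 and Z = 0 is n — a neutron.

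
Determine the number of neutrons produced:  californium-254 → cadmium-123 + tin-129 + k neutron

2

Conserve mass number: 254 = 123 + 129 + k, so k = 254 − 252 = 2.
Check atomic number: 98 = 48 + 50 + 0 = 98. ✓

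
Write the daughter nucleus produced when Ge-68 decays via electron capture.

Ga-68

Electron capture: mass number changes by +0, atomic number by -1.
A: 68 = 68; Z: 32 − 1 = 31.
Z = 31 is gallium, so the daughter is Ga-68.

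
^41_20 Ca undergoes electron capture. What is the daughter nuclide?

Electron capture: mass number changes by +0, atomic number by -1.
A: 41 = 41; Z: 20 − 1 = 19.
Z = 19 is potassium, so the daughter is ^41_19 K.

K-41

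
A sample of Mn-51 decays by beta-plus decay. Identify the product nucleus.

Cr-51

Beta-plus decay: mass number changes by +0, atomic number by -1.
A: 51 = 51; Z: 25 − 1 = 24.
Z = 24 is chromium, so the daughter is Cr-51.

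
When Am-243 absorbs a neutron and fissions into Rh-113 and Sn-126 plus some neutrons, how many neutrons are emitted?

Conserve mass number: 244 = 113 + 126 + k, so k = 244 − 239 = 5.
Check atomic number: 95 = 45 + 50 + 0 = 95. ✓

5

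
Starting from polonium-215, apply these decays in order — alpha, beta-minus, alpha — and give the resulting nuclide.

Start: (A, Z) = (215, 84).
After α: (211, 82).
After β⁻: (211, 83).
After α: (207, 81).
Z = 81 is thallium.

Tl-207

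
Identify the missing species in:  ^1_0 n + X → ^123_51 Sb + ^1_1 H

Te-123

Conserve mass number: 1 + A = 123 + 1, so A = 123.
Conserve atomic number: 0 + Z = 51 + 1, so Z = 52.
Z = 52 is tellurium, so the species is ^123_52 Te.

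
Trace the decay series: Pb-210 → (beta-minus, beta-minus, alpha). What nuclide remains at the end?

Start: (A, Z) = (210, 82).
After β⁻: (210, 83).
After β⁻: (210, 84).
After α: (206, 82).
Z = 82 is lead.

Pb-206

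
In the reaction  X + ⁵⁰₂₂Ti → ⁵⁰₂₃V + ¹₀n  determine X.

proton

Conserve mass number: A + 50 = 50 + 1, so A = 1.
Conserve atomic number: Z + 22 = 23 + 0, so Z = 1.
A = 1 and Z = 1 is ¹₁H — a proton.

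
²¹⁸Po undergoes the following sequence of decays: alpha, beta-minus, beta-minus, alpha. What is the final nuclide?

Pb-210

Start: (A, Z) = (218, 84).
After α: (214, 82).
After β⁻: (214, 83).
After β⁻: (214, 84).
After α: (210, 82).
Z = 82 is lead.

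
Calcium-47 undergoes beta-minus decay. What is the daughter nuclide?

Beta-minus decay: mass number changes by +0, atomic number by +1.
A: 47 = 47; Z: 20 + 1 = 21.
Z = 21 is scandium, so the daughter is scandium-47.

Sc-47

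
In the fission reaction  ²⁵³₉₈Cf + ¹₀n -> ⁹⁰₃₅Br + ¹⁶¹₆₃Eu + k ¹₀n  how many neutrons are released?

Conserve mass number: 254 = 90 + 161 + k, so k = 254 − 251 = 3.
Check atomic number: 98 = 35 + 63 + 0 = 98. ✓

3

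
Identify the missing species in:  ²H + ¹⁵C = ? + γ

Conserve mass number: 2 + 15 = A + 0, so A = 17.
Conserve atomic number: 1 + 6 = Z + 0, so Z = 7.
Z = 7 is nitrogen, so the species is ¹⁷N.

N-17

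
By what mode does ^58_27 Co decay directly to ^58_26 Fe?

ΔA = 58 − 58 = 0; ΔZ = 26 − 27 = -1.
A is unchanged and Z drops by 1 — a proton has become a neutron (β⁺ emission or electron capture).

beta-plus decay or electron capture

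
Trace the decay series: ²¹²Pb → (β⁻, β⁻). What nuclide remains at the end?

Po-212

Start: (A, Z) = (212, 82).
After β⁻: (212, 83).
After β⁻: (212, 84).
Z = 84 is polonium.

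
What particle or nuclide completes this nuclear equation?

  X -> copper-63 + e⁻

Conserve mass number: A = 63 + 0, so A = 63.
Conserve atomic number: Z = 29 − 1, so Z = 28.
Z = 28 is nickel, so the species is nickel-63.

Ni-63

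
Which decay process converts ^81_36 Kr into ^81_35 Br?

beta-plus decay or electron capture

ΔA = 81 − 81 = 0; ΔZ = 35 − 36 = -1.
A is unchanged and Z drops by 1 — a proton has become a neutron (β⁺ emission or electron capture).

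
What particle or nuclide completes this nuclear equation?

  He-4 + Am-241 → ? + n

Bk-244

Conserve mass number: 4 + 241 = A + 1, so A = 244.
Conserve atomic number: 2 + 95 = Z + 0, so Z = 97.
Z = 97 is berkelium, so the species is Bk-244.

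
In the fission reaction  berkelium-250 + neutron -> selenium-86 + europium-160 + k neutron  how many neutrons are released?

5

Conserve mass number: 251 = 86 + 160 + k, so k = 251 − 246 = 5.
Check atomic number: 97 = 34 + 63 + 0 = 97. ✓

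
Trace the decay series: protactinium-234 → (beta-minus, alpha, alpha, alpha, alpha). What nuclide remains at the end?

Start: (A, Z) = (234, 91).
After β⁻: (234, 92).
After α: (230, 90).
After α: (226, 88).
After α: (222, 86).
After α: (218, 84).
Z = 84 is polonium.

Po-218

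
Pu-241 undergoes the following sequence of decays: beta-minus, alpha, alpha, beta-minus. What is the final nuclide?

U-233

Start: (A, Z) = (241, 94).
After β⁻: (241, 95).
After α: (237, 93).
After α: (233, 91).
After β⁻: (233, 92).
Z = 92 is uranium.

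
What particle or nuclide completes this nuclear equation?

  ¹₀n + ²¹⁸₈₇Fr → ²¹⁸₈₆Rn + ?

proton

Conserve mass number: 1 + 218 = 218 + A, so A = 1.
Conserve atomic number: 0 + 87 = 86 + Z, so Z = 1.
A = 1 and Z = 1 is ¹₁H — a proton.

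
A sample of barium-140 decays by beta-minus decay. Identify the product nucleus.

La-140

Beta-minus decay: mass number changes by +0, atomic number by +1.
A: 140 = 140; Z: 56 + 1 = 57.
Z = 57 is lanthanum, so the daughter is lanthanum-140.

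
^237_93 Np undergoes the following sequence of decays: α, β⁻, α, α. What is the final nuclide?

Start: (A, Z) = (237, 93).
After α: (233, 91).
After β⁻: (233, 92).
After α: (229, 90).
After α: (225, 88).
Z = 88 is radium.

Ra-225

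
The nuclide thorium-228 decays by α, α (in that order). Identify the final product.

Start: (A, Z) = (228, 90).
After α: (224, 88).
After α: (220, 86).
Z = 86 is radon.

Rn-220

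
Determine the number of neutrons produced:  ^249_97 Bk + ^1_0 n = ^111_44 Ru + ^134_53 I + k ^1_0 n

5

Conserve mass number: 250 = 111 + 134 + k, so k = 250 − 245 = 5.
Check atomic number: 97 = 44 + 53 + 0 = 97. ✓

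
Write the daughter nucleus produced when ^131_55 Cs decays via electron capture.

Electron capture: mass number changes by +0, atomic number by -1.
A: 131 = 131; Z: 55 − 1 = 54.
Z = 54 is xenon, so the daughter is ^131_54 Xe.

Xe-131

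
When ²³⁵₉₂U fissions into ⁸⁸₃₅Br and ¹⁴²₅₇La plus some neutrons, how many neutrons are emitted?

Conserve mass number: 235 = 88 + 142 + k, so k = 235 − 230 = 5.
Check atomic number: 92 = 35 + 57 + 0 = 92. ✓

5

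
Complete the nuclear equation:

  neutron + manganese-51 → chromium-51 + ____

proton

Conserve mass number: 1 + 51 = 51 + A, so A = 1.
Conserve atomic number: 0 + 25 = 24 + Z, so Z = 1.
A = 1 and Z = 1 is hydrogen-1 — a proton.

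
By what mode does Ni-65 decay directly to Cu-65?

beta-minus decay

ΔA = 65 − 65 = 0; ΔZ = 29 − 28 = +1.
A is unchanged and Z rises by 1 — a neutron has become a proton (β⁻ decay).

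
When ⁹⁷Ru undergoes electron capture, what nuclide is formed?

Electron capture: mass number changes by +0, atomic number by -1.
A: 97 = 97; Z: 44 − 1 = 43.
Z = 43 is technetium, so the daughter is ⁹⁷Tc.

Tc-97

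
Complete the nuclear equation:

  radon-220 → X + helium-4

Po-216

Conserve mass number: 220 = A + 4, so A = 216.
Conserve atomic number: 86 = Z + 2, so Z = 84.
Z = 84 is polonium, so the species is polonium-216.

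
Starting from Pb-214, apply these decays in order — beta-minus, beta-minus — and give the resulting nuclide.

Start: (A, Z) = (214, 82).
After β⁻: (214, 83).
After β⁻: (214, 84).
Z = 84 is polonium.

Po-214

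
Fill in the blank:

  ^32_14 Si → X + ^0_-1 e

P-32

Conserve mass number: 32 = A + 0, so A = 32.
Conserve atomic number: 14 = Z − 1, so Z = 15.
Z = 15 is phosphorus, so the species is ^32_15 P.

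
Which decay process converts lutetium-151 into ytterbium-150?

ΔA = 150 − 151 = -1; ΔZ = 70 − 71 = -1.
A drops by 1 and Z drops by 1 — a proton was emitted.

proton emission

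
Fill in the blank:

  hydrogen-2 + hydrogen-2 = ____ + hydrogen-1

Conserve mass number: 2 + 2 = A + 1, so A = 3.
Conserve atomic number: 1 + 1 = Z + 1, so Z = 1.
A = 3 and Z = 1 is hydrogen-3 — a triton.

H-3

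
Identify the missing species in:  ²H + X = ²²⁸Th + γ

Conserve mass number: 2 + A = 228 + 0, so A = 226.
Conserve atomic number: 1 + Z = 90 + 0, so Z = 89.
Z = 89 is actinium, so the species is ²²⁶Ac.

Ac-226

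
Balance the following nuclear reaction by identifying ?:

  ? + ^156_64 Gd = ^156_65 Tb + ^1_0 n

Conserve mass number: A + 156 = 156 + 1, so A = 1.
Conserve atomic number: Z + 64 = 65 + 0, so Z = 1.
A = 1 and Z = 1 is ^1_1 H — a proton.

proton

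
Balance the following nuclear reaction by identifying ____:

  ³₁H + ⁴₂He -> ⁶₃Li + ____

neutron

Conserve mass number: 3 + 4 = 6 + A, so A = 1.
Conserve atomic number: 1 + 2 = 3 + Z, so Z = 0.
A = 1 and Z = 0 is ¹₀n — a neutron.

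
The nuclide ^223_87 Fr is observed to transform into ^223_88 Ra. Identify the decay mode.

beta-minus decay

ΔA = 223 − 223 = 0; ΔZ = 88 − 87 = +1.
A is unchanged and Z rises by 1 — a neutron has become a proton (β⁻ decay).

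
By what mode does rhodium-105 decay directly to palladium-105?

ΔA = 105 − 105 = 0; ΔZ = 46 − 45 = +1.
A is unchanged and Z rises by 1 — a neutron has become a proton (β⁻ decay).

beta-minus decay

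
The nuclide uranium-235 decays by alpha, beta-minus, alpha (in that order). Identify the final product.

Ac-227

Start: (A, Z) = (235, 92).
After α: (231, 90).
After β⁻: (231, 91).
After α: (227, 89).
Z = 89 is actinium.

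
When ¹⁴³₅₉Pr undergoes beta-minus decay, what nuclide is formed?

Nd-143

Beta-minus decay: mass number changes by +0, atomic number by +1.
A: 143 = 143; Z: 59 + 1 = 60.
Z = 60 is neodymium, so the daughter is ¹⁴³₆₀Nd.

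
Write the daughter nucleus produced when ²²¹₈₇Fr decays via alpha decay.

At-217

Alpha decay: mass number changes by -4, atomic number by -2.
A: 221 − 4 = 217; Z: 87 − 2 = 85.
Z = 85 is astatine, so the daughter is ²¹⁷₈₅At.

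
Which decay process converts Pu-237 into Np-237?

beta-plus decay or electron capture

ΔA = 237 − 237 = 0; ΔZ = 93 − 94 = -1.
A is unchanged and Z drops by 1 — a proton has become a neutron (β⁺ emission or electron capture).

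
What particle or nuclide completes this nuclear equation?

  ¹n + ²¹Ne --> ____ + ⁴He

Conserve mass number: 1 + 21 = A + 4, so A = 18.
Conserve atomic number: 0 + 10 = Z + 2, so Z = 8.
Z = 8 is oxygen, so the species is ¹⁸O.

O-18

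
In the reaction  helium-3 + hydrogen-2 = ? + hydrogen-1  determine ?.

He-4

Conserve mass number: 3 + 2 = A + 1, so A = 4.
Conserve atomic number: 2 + 1 = Z + 1, so Z = 2.
A = 4 and Z = 2 is helium-4 — an alpha particle.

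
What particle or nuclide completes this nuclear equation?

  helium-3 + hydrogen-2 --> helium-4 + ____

Conserve mass number: 3 + 2 = 4 + A, so A = 1.
Conserve atomic number: 2 + 1 = 2 + Z, so Z = 1.
A = 1 and Z = 1 is hydrogen-1 — a proton.

proton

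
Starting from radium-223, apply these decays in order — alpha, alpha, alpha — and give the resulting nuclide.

Start: (A, Z) = (223, 88).
After α: (219, 86).
After α: (215, 84).
After α: (211, 82).
Z = 82 is lead.

Pb-211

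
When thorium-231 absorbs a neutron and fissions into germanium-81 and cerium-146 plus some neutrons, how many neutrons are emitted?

Conserve mass number: 232 = 81 + 146 + k, so k = 232 − 227 = 5.
Check atomic number: 90 = 32 + 58 + 0 = 90. ✓

5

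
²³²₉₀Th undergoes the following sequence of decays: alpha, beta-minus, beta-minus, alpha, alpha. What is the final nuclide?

Rn-220

Start: (A, Z) = (232, 90).
After α: (228, 88).
After β⁻: (228, 89).
After β⁻: (228, 90).
After α: (224, 88).
After α: (220, 86).
Z = 86 is radon.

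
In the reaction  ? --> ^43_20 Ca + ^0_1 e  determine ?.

Sc-43

Conserve mass number: A = 43 + 0, so A = 43.
Conserve atomic number: Z = 20 + 1, so Z = 21.
Z = 21 is scandium, so the species is ^43_21 Sc.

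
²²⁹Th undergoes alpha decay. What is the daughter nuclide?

Ra-225

Alpha decay: mass number changes by -4, atomic number by -2.
A: 229 − 4 = 225; Z: 90 − 2 = 88.
Z = 88 is radium, so the daughter is ²²⁵Ra.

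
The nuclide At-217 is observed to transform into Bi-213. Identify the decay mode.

ΔA = 213 − 217 = -4; ΔZ = 83 − 85 = -2.
A drops by 4 and Z drops by 2 — the signature of alpha emission.

alpha decay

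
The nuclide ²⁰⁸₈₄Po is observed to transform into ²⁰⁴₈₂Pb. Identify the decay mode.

alpha decay

ΔA = 204 − 208 = -4; ΔZ = 82 − 84 = -2.
A drops by 4 and Z drops by 2 — the signature of alpha emission.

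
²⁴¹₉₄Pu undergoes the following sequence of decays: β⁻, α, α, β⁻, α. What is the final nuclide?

Start: (A, Z) = (241, 94).
After β⁻: (241, 95).
After α: (237, 93).
After α: (233, 91).
After β⁻: (233, 92).
After α: (229, 90).
Z = 90 is thorium.

Th-229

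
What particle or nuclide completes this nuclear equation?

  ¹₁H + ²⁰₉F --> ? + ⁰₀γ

Ne-21

Conserve mass number: 1 + 20 = A + 0, so A = 21.
Conserve atomic number: 1 + 9 = Z + 0, so Z = 10.
Z = 10 is neon, so the species is ²¹₁₀Ne.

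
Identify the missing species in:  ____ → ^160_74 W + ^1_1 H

Re-161

Conserve mass number: A = 160 + 1, so A = 161.
Conserve atomic number: Z = 74 + 1, so Z = 75.
Z = 75 is rhenium, so the species is ^161_75 Re.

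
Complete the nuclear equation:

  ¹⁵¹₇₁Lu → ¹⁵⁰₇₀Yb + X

Conserve mass number: 151 = 150 + A, so A = 1.
Conserve atomic number: 71 = 70 + Z, so Z = 1.
A = 1 and Z = 1 is ¹₁H — a proton.

proton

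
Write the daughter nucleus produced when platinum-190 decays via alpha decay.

Os-186

Alpha decay: mass number changes by -4, atomic number by -2.
A: 190 − 4 = 186; Z: 78 − 2 = 76.
Z = 76 is osmium, so the daughter is osmium-186.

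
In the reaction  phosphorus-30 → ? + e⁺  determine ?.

Conserve mass number: 30 = A + 0, so A = 30.
Conserve atomic number: 15 = Z + 1, so Z = 14.
Z = 14 is silicon, so the species is silicon-30.

Si-30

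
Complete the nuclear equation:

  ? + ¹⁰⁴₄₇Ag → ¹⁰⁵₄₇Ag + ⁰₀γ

Conserve mass number: A + 104 = 105 + 0, so A = 1.
Conserve atomic number: Z + 47 = 47 + 0, so Z = 0.
A = 1 and Z = 0 is ¹₀n — a neutron.

neutron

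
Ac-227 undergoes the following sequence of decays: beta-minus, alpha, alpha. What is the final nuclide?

Rn-219

Start: (A, Z) = (227, 89).
After β⁻: (227, 90).
After α: (223, 88).
After α: (219, 86).
Z = 86 is radon.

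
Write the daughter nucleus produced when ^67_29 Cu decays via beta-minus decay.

Zn-67

Beta-minus decay: mass number changes by +0, atomic number by +1.
A: 67 = 67; Z: 29 + 1 = 30.
Z = 30 is zinc, so the daughter is ^67_30 Zn.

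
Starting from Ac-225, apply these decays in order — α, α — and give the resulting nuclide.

At-217

Start: (A, Z) = (225, 89).
After α: (221, 87).
After α: (217, 85).
Z = 85 is astatine.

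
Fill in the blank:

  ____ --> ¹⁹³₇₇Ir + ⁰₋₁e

Conserve mass number: A = 193 + 0, so A = 193.
Conserve atomic number: Z = 77 − 1, so Z = 76.
Z = 76 is osmium, so the species is ¹⁹³₇₆Os.

Os-193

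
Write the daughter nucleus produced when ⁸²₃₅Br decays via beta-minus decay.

Beta-minus decay: mass number changes by +0, atomic number by +1.
A: 82 = 82; Z: 35 + 1 = 36.
Z = 36 is krypton, so the daughter is ⁸²₃₆Kr.

Kr-82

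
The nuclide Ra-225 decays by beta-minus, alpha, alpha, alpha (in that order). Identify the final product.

Start: (A, Z) = (225, 88).
After β⁻: (225, 89).
After α: (221, 87).
After α: (217, 85).
After α: (213, 83).
Z = 83 is bismuth.

Bi-213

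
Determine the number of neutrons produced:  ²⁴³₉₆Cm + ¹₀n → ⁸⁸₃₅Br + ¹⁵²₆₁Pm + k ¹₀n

4

Conserve mass number: 244 = 88 + 152 + k, so k = 244 − 240 = 4.
Check atomic number: 96 = 35 + 61 + 0 = 96. ✓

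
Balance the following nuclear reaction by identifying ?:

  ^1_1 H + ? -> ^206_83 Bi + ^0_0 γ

Pb-205

Conserve mass number: 1 + A = 206 + 0, so A = 205.
Conserve atomic number: 1 + Z = 83 + 0, so Z = 82.
Z = 82 is lead, so the species is ^205_82 Pb.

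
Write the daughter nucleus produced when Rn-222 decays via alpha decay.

Alpha decay: mass number changes by -4, atomic number by -2.
A: 222 − 4 = 218; Z: 86 − 2 = 84.
Z = 84 is polonium, so the daughter is Po-218.

Po-218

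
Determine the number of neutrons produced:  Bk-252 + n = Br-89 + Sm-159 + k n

Conserve mass number: 253 = 89 + 159 + k, so k = 253 − 248 = 5.
Check atomic number: 97 = 35 + 62 + 0 = 97. ✓

5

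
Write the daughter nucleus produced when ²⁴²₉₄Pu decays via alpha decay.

Alpha decay: mass number changes by -4, atomic number by -2.
A: 242 − 4 = 238; Z: 94 − 2 = 92.
Z = 92 is uranium, so the daughter is ²³⁸₉₂U.

U-238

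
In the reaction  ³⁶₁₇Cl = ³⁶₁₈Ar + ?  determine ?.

beta-minus particle

Conserve mass number: 36 = 36 + A, so A = 0.
Conserve atomic number: 17 = 18 + Z, so Z = -1.
A = 0 and Z = -1 is ⁰₋₁e — a beta-minus particle.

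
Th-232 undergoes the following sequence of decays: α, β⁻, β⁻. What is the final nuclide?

Th-228

Start: (A, Z) = (232, 90).
After α: (228, 88).
After β⁻: (228, 89).
After β⁻: (228, 90).
Z = 90 is thorium.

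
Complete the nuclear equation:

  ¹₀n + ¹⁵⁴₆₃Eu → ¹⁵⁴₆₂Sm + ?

proton

Conserve mass number: 1 + 154 = 154 + A, so A = 1.
Conserve atomic number: 0 + 63 = 62 + Z, so Z = 1.
A = 1 and Z = 1 is ¹₁H — a proton.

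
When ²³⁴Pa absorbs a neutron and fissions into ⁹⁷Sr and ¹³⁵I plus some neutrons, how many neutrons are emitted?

3

Conserve mass number: 235 = 97 + 135 + k, so k = 235 − 232 = 3.
Check atomic number: 91 = 38 + 53 + 0 = 91. ✓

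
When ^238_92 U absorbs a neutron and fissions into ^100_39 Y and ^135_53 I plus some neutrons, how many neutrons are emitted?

4

Conserve mass number: 239 = 100 + 135 + k, so k = 239 − 235 = 4.
Check atomic number: 92 = 39 + 53 + 0 = 92. ✓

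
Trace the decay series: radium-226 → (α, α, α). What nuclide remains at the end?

Pb-214

Start: (A, Z) = (226, 88).
After α: (222, 86).
After α: (218, 84).
After α: (214, 82).
Z = 82 is lead.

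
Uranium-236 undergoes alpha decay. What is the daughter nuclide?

Alpha decay: mass number changes by -4, atomic number by -2.
A: 236 − 4 = 232; Z: 92 − 2 = 90.
Z = 90 is thorium, so the daughter is thorium-232.

Th-232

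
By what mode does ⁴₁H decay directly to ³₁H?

neutron emission

ΔA = 3 − 4 = -1; ΔZ = 1 − 1 = +0.
A drops by 1 with Z unchanged — a neutron was emitted.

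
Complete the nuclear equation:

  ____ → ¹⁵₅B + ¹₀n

Conserve mass number: A = 15 + 1, so A = 16.
Conserve atomic number: Z = 5 + 0, so Z = 5.
Z = 5 is boron, so the species is ¹⁶₅B.

B-16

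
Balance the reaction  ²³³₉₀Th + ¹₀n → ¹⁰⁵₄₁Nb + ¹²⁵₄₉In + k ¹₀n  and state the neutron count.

Conserve mass number: 234 = 105 + 125 + k, so k = 234 − 230 = 4.
Check atomic number: 90 = 41 + 49 + 0 = 90. ✓

4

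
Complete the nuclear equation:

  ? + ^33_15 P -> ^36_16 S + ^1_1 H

alpha particle

Conserve mass number: A + 33 = 36 + 1, so A = 4.
Conserve atomic number: Z + 15 = 16 + 1, so Z = 2.
A = 4 and Z = 2 is ^4_2 He — an alpha particle.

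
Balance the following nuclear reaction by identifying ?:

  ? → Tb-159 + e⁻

Gd-159

Conserve mass number: A = 159 + 0, so A = 159.
Conserve atomic number: Z = 65 − 1, so Z = 64.
Z = 64 is gadolinium, so the species is Gd-159.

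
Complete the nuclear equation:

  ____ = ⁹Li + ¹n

Li-10

Conserve mass number: A = 9 + 1, so A = 10.
Conserve atomic number: Z = 3 + 0, so Z = 3.
Z = 3 is lithium, so the species is ¹⁰Li.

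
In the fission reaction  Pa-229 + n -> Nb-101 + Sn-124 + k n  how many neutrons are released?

Conserve mass number: 230 = 101 + 124 + k, so k = 230 − 225 = 5.
Check atomic number: 91 = 41 + 50 + 0 = 91. ✓

5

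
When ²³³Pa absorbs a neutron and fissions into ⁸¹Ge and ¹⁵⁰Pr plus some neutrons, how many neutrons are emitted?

Conserve mass number: 234 = 81 + 150 + k, so k = 234 − 231 = 3.
Check atomic number: 91 = 32 + 59 + 0 = 91. ✓

3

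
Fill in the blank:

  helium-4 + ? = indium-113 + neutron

Ag-110

Conserve mass number: 4 + A = 113 + 1, so A = 110.
Conserve atomic number: 2 + Z = 49 + 0, so Z = 47.
Z = 47 is silver, so the species is silver-110.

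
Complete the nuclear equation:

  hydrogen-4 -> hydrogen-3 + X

Conserve mass number: 4 = 3 + A, so A = 1.
Conserve atomic number: 1 = 1 + Z, so Z = 0.
A = 1 and Z = 0 is neutron — a neutron.

neutron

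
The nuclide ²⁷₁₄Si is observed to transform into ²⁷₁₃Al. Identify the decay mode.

ΔA = 27 − 27 = 0; ΔZ = 13 − 14 = -1.
A is unchanged and Z drops by 1 — a proton has become a neutron (β⁺ emission or electron capture).

beta-plus decay or electron capture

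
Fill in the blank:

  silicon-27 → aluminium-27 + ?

positron

Conserve mass number: 27 = 27 + A, so A = 0.
Conserve atomic number: 14 = 13 + Z, so Z = 1.
A = 0 and Z = 1 is e⁺ — a positron.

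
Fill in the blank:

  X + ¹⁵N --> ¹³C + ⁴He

Conserve mass number: A + 15 = 13 + 4, so A = 2.
Conserve atomic number: Z + 7 = 6 + 2, so Z = 1.
A = 2 and Z = 1 is ²H — a deuteron.

deuteron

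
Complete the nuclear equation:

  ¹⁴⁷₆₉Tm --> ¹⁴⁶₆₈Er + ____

proton

Conserve mass number: 147 = 146 + A, so A = 1.
Conserve atomic number: 69 = 68 + Z, so Z = 1.
A = 1 and Z = 1 is ¹₁H — a proton.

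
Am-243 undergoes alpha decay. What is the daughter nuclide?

Np-239

Alpha decay: mass number changes by -4, atomic number by -2.
A: 243 − 4 = 239; Z: 95 − 2 = 93.
Z = 93 is neptunium, so the daughter is Np-239.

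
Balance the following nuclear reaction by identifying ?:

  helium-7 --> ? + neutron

Conserve mass number: 7 = A + 1, so A = 6.
Conserve atomic number: 2 = Z + 0, so Z = 2.
Z = 2 is helium, so the species is helium-6.

He-6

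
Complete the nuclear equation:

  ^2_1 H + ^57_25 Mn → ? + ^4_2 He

Cr-55

Conserve mass number: 2 + 57 = A + 4, so A = 55.
Conserve atomic number: 1 + 25 = Z + 2, so Z = 24.
Z = 24 is chromium, so the species is ^55_24 Cr.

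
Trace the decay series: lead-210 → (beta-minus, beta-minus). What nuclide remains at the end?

Po-210

Start: (A, Z) = (210, 82).
After β⁻: (210, 83).
After β⁻: (210, 84).
Z = 84 is polonium.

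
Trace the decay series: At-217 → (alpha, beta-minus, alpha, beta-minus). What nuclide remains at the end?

Start: (A, Z) = (217, 85).
After α: (213, 83).
After β⁻: (213, 84).
After α: (209, 82).
After β⁻: (209, 83).
Z = 83 is bismuth.

Bi-209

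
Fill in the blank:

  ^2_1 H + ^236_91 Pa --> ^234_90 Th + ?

Conserve mass number: 2 + 236 = 234 + A, so A = 4.
Conserve atomic number: 1 + 91 = 90 + Z, so Z = 2.
A = 4 and Z = 2 is ^4_2 He — an alpha particle.

alpha particle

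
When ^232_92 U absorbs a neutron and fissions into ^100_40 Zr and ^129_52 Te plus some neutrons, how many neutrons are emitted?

4

Conserve mass number: 233 = 100 + 129 + k, so k = 233 − 229 = 4.
Check atomic number: 92 = 40 + 52 + 0 = 92. ✓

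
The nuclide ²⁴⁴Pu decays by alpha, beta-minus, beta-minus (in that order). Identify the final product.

Pu-240

Start: (A, Z) = (244, 94).
After α: (240, 92).
After β⁻: (240, 93).
After β⁻: (240, 94).
Z = 94 is plutonium.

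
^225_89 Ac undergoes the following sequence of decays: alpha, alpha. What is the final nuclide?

Start: (A, Z) = (225, 89).
After α: (221, 87).
After α: (217, 85).
Z = 85 is astatine.

At-217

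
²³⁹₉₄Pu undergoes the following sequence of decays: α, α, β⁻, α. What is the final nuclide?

Start: (A, Z) = (239, 94).
After α: (235, 92).
After α: (231, 90).
After β⁻: (231, 91).
After α: (227, 89).
Z = 89 is actinium.

Ac-227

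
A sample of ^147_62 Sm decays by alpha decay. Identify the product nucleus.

Alpha decay: mass number changes by -4, atomic number by -2.
A: 147 − 4 = 143; Z: 62 − 2 = 60.
Z = 60 is neodymium, so the daughter is ^143_60 Nd.

Nd-143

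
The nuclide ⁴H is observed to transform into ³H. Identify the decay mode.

neutron emission

ΔA = 3 − 4 = -1; ΔZ = 1 − 1 = +0.
A drops by 1 with Z unchanged — a neutron was emitted.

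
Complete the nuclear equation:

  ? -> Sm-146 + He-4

Gd-150

Conserve mass number: A = 146 + 4, so A = 150.
Conserve atomic number: Z = 62 + 2, so Z = 64.
Z = 64 is gadolinium, so the species is Gd-150.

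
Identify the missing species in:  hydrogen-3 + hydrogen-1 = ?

Conserve mass number: 3 + 1 = A, so A = 4.
Conserve atomic number: 1 + 1 = Z, so Z = 2.
A = 4 and Z = 2 is helium-4 — an alpha particle.

He-4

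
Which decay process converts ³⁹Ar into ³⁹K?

ΔA = 39 − 39 = 0; ΔZ = 19 − 18 = +1.
A is unchanged and Z rises by 1 — a neutron has become a proton (β⁻ decay).

beta-minus decay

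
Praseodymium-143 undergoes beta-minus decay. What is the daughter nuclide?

Beta-minus decay: mass number changes by +0, atomic number by +1.
A: 143 = 143; Z: 59 + 1 = 60.
Z = 60 is neodymium, so the daughter is neodymium-143.

Nd-143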